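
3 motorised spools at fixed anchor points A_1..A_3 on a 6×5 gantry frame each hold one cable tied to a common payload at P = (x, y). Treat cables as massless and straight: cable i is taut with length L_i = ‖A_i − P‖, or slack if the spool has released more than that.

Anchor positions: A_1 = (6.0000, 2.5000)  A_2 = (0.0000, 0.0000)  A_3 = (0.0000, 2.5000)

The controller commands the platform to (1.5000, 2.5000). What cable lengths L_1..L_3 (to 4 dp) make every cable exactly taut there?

(4.5000, 2.9155, 1.5000)

cable 1: Δx=4.5000, Δy=0.0000; L_1 = √(Δx²+Δy²) = 4.5000
cable 2: Δx=-1.5000, Δy=-2.5000; L_2 = √(Δx²+Δy²) = 2.9155
cable 3: Δx=-1.5000, Δy=0.0000; L_3 = √(Δx²+Δy²) = 1.5000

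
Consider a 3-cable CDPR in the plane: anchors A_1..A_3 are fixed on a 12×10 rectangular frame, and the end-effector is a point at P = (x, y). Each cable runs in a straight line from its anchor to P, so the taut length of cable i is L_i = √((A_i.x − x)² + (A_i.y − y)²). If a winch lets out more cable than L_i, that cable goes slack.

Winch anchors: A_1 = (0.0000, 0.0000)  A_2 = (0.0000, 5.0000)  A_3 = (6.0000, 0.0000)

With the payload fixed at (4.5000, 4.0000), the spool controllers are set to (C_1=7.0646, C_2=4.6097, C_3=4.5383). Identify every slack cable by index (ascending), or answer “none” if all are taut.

cable 1: L_1 = ‖A_1−P‖ = 6.0208;  C_1 = 7.0646 → slack
cable 2: L_2 = ‖A_2−P‖ = 4.6098;  C_2 = 4.6097 → taut
cable 3: L_3 = ‖A_3−P‖ = 4.2720;  C_3 = 4.5383 → slack

1, 3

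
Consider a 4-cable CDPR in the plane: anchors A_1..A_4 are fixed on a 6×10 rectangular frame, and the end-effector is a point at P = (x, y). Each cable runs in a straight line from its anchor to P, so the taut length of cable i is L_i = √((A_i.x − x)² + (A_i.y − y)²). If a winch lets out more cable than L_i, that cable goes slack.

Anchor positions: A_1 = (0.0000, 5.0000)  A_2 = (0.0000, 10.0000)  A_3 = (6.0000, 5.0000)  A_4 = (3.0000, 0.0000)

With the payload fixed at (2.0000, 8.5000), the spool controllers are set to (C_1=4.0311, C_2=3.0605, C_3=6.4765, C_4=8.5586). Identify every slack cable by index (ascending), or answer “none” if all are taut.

2, 3

cable 1: √((-2.0000)²+(-3.5000)²)=4.0311, C_1=4.0311: taut
cable 2: √((-2.0000)²+(1.5000)²)=2.5000, C_2=3.0605: slack
cable 3: √((4.0000)²+(-3.5000)²)=5.3151, C_3=6.4765: slack
cable 4: √((1.0000)²+(-8.5000)²)=8.5586, C_4=8.5586: taut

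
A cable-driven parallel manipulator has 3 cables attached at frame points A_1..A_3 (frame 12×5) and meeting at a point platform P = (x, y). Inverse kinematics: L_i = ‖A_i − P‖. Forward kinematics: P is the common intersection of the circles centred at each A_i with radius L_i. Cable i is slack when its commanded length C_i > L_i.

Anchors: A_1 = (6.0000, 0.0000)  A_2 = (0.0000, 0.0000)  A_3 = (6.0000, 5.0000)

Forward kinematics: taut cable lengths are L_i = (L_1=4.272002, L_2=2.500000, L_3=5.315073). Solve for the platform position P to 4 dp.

(2.0000, 1.5000)

expand ‖A_i−P‖²=L_i² and subtract eq 1 (k_i ≔ ‖A_i‖²−L_i²)
k_1 = 36.0000+0.0000−18.2500 = 17.7500
eq1−eq2 → [12.0000  0.0000]·P = 24.0000
eq1−eq3 → [0.0000  -10.0000]·P = -15.0000
2×2 solve → P = (2.0000, 1.5000)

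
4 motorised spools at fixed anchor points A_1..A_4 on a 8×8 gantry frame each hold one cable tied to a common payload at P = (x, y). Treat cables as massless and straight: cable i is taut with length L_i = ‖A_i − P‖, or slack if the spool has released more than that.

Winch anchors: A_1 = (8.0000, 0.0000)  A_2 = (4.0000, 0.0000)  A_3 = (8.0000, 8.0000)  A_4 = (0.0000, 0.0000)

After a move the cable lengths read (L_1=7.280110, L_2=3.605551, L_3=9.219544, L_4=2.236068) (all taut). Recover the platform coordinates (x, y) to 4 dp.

expand ‖A_i−P‖²=L_i² and subtract eq 1 (c_i ≔ ‖A_i‖²−L_i²)
c_1 = 64.0000+0.0000−53.0000 = 11.0000
eq1−eq2 → [8.0000  0.0000]·P = 8.0000
eq1−eq3 → [0.0000  -16.0000]·P = -32.0000
eq1−eq4 → [16.0000  0.0000]·P = 16.0000
2×2 solve → P = (1.0000, 2.0000)
check cable 4: ‖A_4−P‖² = 5.0000 ≈ L_4² = 5.0000 ✓

(1.0000, 2.0000)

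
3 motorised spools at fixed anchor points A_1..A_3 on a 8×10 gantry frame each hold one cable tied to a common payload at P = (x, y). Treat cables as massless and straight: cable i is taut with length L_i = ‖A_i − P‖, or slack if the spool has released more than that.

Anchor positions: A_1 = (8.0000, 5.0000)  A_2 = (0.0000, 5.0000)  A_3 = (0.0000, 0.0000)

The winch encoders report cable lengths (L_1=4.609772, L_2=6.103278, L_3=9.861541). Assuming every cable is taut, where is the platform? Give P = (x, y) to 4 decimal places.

(5.0000, 8.5000)

circle eqns → linear via eq_j − eq_1; set c_j = A_j·A_j − L_j²
c_1 = 64.0000+25.0000−21.2500 = 67.7500
16.0000·x + 0.0000·y = c_1−c_2 = 80.0000
16.0000·x + 10.0000·y = c_1−c_3 = 165.0000
solve first two rows → x=5.0000, y=8.5000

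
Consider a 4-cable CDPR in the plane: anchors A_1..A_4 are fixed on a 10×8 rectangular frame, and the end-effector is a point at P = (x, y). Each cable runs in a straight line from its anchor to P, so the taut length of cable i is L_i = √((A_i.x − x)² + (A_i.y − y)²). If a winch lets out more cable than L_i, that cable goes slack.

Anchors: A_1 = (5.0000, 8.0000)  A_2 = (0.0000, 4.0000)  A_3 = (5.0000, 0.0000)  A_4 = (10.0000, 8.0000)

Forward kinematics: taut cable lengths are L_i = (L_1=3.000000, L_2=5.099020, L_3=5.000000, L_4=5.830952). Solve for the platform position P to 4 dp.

(5.0000, 5.0000)

each cable: (A_i−P)·(A_i−P) = L_i²; let k_i = ‖A_i‖²−L_i²
k_1 = 25.0000+64.0000−9.0000 = 80.0000
row 1: 10.0000x + 8.0000y = 90.0000  (k_2=-10.0000)
row 2: 0.0000x + 16.0000y = 80.0000  (k_3=0.0000)
row 3: -10.0000x + 0.0000y = -50.0000  (k_4=130.0000)
Cramer on rows 1–2 → x = 5.0000, y = 5.0000
check cable 4: ‖A_4−P‖² = 34.0000 ≈ L_4² = 34.0000 ✓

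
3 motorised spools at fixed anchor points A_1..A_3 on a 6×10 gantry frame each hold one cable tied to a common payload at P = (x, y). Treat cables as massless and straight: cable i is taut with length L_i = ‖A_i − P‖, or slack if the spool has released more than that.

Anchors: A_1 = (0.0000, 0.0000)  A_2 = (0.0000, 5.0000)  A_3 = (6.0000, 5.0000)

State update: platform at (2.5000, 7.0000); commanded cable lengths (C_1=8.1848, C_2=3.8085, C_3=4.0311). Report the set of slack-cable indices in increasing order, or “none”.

1, 2

i=1: geometric 7.4330 vs commanded 8.1848 ⇒ slack
i=2: geometric 3.2016 vs commanded 3.8085 ⇒ slack
i=3: geometric 4.0311 vs commanded 4.0311 ⇒ taut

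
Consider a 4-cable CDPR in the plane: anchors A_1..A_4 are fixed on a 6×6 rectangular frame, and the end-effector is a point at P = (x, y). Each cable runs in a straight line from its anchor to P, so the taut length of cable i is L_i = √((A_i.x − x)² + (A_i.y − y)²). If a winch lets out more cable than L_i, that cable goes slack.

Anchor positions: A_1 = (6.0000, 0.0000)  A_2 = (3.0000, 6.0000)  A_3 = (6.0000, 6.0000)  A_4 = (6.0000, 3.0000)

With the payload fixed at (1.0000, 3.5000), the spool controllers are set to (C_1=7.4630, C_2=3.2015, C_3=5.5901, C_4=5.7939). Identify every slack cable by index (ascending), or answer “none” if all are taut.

cable 1: √((5.0000)²+(-3.5000)²)=6.1033, C_1=7.4630: slack
cable 2: √((2.0000)²+(2.5000)²)=3.2016, C_2=3.2015: taut
cable 3: √((5.0000)²+(2.5000)²)=5.5902, C_3=5.5901: taut
cable 4: √((5.0000)²+(-0.5000)²)=5.0249, C_4=5.7939: slack

1, 4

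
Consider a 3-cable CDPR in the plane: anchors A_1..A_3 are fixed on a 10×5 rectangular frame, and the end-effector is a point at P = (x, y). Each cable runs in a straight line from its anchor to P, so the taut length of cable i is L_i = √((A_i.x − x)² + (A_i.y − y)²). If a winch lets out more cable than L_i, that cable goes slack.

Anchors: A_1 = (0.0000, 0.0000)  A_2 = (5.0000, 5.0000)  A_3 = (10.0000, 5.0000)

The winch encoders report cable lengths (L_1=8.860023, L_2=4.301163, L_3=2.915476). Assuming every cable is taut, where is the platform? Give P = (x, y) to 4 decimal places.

(8.5000, 2.5000)

each cable: (A_i−P)·(A_i−P) = L_i²; let q_i = ‖A_i‖²−L_i²
q_1 = 0.0000+0.0000−78.5000 = -78.5000
row 1: -10.0000x − 10.0000y = -110.0000  (q_2=31.5000)
row 2: -20.0000x − 10.0000y = -195.0000  (q_3=116.5000)
Cramer on rows 1–2 → x = 8.5000, y = 2.5000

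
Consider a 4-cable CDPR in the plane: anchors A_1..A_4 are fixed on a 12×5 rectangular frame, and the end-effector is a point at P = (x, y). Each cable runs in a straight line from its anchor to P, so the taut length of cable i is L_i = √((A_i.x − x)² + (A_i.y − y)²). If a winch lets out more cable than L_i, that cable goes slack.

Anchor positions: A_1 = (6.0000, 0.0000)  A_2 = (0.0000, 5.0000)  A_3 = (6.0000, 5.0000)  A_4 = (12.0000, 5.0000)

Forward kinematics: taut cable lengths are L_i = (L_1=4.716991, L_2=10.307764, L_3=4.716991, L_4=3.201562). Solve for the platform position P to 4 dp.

(10.0000, 2.5000)

circle eqns → linear via eq_j − eq_1; set q_j = A_j·A_j − L_j²
q_1 = 36.0000+0.0000−22.2500 = 13.7500
12.0000·x − 10.0000·y = q_1−q_2 = 95.0000
0.0000·x − 10.0000·y = q_1−q_3 = -25.0000
-12.0000·x − 10.0000·y = q_1−q_4 = -145.0000
solve first two rows → x=10.0000, y=2.5000
check cable 4: ‖A_4−P‖² = 10.2500 ≈ L_4² = 10.2500 ✓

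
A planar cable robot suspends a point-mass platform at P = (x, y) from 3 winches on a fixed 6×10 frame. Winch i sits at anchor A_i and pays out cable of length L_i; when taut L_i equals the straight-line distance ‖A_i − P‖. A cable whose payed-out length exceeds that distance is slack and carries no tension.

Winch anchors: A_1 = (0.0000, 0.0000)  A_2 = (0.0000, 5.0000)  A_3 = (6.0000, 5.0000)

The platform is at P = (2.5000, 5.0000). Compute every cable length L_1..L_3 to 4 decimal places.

cable 1: Δx=-2.5000, Δy=-5.0000; L_1 = √(Δx²+Δy²) = 5.5902
cable 2: Δx=-2.5000, Δy=0.0000; L_2 = √(Δx²+Δy²) = 2.5000
cable 3: Δx=3.5000, Δy=0.0000; L_3 = √(Δx²+Δy²) = 3.5000

(5.5902, 2.5000, 3.5000)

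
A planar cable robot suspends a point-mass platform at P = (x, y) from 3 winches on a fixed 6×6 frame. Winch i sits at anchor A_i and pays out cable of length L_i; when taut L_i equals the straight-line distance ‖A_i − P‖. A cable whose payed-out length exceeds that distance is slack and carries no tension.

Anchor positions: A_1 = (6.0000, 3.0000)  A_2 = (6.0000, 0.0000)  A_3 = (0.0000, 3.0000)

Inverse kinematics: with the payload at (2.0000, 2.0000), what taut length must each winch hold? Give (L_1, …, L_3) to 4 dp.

L_1: Δ = A_1−P = (4.0000, 1.0000) → ‖Δ‖ = √17.0000 = 4.1231
L_2: Δ = A_2−P = (4.0000, -2.0000) → ‖Δ‖ = √20.0000 = 4.4721
L_3: Δ = A_3−P = (-2.0000, 1.0000) → ‖Δ‖ = √5.0000 = 2.2361

(4.1231, 4.4721, 2.2361)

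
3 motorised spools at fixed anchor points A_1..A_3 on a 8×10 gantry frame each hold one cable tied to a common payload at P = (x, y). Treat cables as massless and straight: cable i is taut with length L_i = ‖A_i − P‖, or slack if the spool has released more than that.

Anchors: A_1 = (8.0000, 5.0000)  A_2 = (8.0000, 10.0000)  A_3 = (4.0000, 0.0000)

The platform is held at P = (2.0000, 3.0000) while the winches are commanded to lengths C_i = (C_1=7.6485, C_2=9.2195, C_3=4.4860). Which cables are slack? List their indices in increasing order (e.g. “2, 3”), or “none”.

1, 3

cable 1: L_1 = ‖A_1−P‖ = 6.3246;  C_1 = 7.6485 → slack
cable 2: L_2 = ‖A_2−P‖ = 9.2195;  C_2 = 9.2195 → taut
cable 3: L_3 = ‖A_3−P‖ = 3.6056;  C_3 = 4.4860 → slack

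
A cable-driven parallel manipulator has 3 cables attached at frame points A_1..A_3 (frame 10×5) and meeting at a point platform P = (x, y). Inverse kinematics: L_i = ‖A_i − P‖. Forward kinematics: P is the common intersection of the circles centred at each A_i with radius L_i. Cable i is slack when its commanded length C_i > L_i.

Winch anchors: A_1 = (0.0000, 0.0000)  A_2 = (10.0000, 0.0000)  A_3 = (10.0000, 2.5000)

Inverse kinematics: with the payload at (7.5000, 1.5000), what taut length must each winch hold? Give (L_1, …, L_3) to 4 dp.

L_1: Δ = A_1−P = (-7.5000, -1.5000) → ‖Δ‖ = √58.5000 = 7.6485
L_2: Δ = A_2−P = (2.5000, -1.5000) → ‖Δ‖ = √8.5000 = 2.9155
L_3: Δ = A_3−P = (2.5000, 1.0000) → ‖Δ‖ = √7.2500 = 2.6926

(7.6485, 2.9155, 2.6926)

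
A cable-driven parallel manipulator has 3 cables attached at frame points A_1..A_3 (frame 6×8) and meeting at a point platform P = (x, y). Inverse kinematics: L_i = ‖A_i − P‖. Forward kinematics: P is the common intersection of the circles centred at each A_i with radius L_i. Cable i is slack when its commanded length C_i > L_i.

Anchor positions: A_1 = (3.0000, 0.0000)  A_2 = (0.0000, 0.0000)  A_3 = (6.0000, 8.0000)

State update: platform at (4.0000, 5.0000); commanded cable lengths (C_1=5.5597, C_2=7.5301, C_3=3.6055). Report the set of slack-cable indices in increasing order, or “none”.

i=1: geometric 5.0990 vs commanded 5.5597 ⇒ slack
i=2: geometric 6.4031 vs commanded 7.5301 ⇒ slack
i=3: geometric 3.6056 vs commanded 3.6055 ⇒ taut

1, 2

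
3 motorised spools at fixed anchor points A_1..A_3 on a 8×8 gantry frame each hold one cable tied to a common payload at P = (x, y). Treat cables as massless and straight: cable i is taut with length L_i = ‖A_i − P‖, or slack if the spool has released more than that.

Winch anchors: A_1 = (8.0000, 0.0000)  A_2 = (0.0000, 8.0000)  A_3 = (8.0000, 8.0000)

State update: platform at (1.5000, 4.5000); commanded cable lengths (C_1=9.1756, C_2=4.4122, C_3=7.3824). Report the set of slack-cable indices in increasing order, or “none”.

1, 2

cable 1: L_1 = ‖A_1−P‖ = 7.9057;  C_1 = 9.1756 → slack
cable 2: L_2 = ‖A_2−P‖ = 3.8079;  C_2 = 4.4122 → slack
cable 3: L_3 = ‖A_3−P‖ = 7.3824;  C_3 = 7.3824 → taut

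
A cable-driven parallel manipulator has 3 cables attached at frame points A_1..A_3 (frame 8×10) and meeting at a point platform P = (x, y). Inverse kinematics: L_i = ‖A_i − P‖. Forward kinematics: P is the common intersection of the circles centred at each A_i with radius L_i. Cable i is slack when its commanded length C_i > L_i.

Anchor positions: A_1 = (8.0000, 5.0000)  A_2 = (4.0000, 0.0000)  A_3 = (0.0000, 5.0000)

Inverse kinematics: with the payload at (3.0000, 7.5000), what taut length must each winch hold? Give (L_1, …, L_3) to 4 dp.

L_1 = √((8.0000−3.0000)² + (5.0000−7.5000)²) = 5.5902
L_2 = √((4.0000−3.0000)² + (0.0000−7.5000)²) = 7.5664
L_3 = √((0.0000−3.0000)² + (5.0000−7.5000)²) = 3.9051

(5.5902, 7.5664, 3.9051)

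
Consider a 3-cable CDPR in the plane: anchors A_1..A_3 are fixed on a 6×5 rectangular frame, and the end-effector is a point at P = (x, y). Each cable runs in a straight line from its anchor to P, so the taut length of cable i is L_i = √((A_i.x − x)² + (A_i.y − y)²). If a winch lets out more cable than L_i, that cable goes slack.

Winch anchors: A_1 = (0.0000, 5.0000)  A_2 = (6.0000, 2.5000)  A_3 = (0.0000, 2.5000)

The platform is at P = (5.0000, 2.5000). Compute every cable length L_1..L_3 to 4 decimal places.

(5.5902, 1.0000, 5.0000)

cable 1: Δx=-5.0000, Δy=2.5000; L_1 = √(Δx²+Δy²) = 5.5902
cable 2: Δx=1.0000, Δy=0.0000; L_2 = √(Δx²+Δy²) = 1.0000
cable 3: Δx=-5.0000, Δy=0.0000; L_3 = √(Δx²+Δy²) = 5.0000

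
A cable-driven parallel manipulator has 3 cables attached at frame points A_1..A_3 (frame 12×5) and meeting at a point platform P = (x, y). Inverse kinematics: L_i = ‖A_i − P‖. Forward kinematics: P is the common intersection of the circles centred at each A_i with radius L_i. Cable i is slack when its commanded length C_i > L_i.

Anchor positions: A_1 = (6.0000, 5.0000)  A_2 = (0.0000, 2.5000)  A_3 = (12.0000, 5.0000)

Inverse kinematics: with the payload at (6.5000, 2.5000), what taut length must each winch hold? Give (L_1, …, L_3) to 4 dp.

L_1 = √((6.0000−6.5000)² + (5.0000−2.5000)²) = 2.5495
L_2 = √((0.0000−6.5000)² + (2.5000−2.5000)²) = 6.5000
L_3 = √((12.0000−6.5000)² + (5.0000−2.5000)²) = 6.0415

(2.5495, 6.5000, 6.0415)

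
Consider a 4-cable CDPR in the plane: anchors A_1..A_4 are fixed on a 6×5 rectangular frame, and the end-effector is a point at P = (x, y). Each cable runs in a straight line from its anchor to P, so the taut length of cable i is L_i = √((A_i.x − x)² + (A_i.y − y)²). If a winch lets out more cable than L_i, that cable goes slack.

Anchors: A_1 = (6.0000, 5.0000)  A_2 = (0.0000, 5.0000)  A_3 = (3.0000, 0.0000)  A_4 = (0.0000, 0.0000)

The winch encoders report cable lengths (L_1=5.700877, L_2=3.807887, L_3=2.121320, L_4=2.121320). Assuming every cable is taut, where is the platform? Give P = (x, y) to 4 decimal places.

circle eqns → linear via eq_j − eq_1; set c_j = A_j·A_j − L_j²
c_1 = 36.0000+25.0000−32.5000 = 28.5000
12.0000·x + 0.0000·y = c_1−c_2 = 18.0000
6.0000·x + 10.0000·y = c_1−c_3 = 24.0000
12.0000·x + 10.0000·y = c_1−c_4 = 33.0000
solve first two rows → x=1.5000, y=1.5000
check cable 4: ‖A_4−P‖² = 4.5000 ≈ L_4² = 4.5000 ✓

(1.5000, 1.5000)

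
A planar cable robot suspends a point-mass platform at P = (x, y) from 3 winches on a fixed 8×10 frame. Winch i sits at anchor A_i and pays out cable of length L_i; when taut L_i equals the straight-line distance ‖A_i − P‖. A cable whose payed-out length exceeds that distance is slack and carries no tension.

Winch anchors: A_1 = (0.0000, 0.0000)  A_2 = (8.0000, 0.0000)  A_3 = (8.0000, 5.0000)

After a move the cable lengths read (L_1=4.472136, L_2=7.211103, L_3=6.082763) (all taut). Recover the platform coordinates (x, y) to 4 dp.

(2.0000, 4.0000)

expand ‖A_i−P‖²=L_i² and subtract eq 1 (q_i ≔ ‖A_i‖²−L_i²)
q_1 = 0.0000+0.0000−20.0000 = -20.0000
eq1−eq2 → [-16.0000  0.0000]·P = -32.0000
eq1−eq3 → [-16.0000  -10.0000]·P = -72.0000
2×2 solve → P = (2.0000, 4.0000)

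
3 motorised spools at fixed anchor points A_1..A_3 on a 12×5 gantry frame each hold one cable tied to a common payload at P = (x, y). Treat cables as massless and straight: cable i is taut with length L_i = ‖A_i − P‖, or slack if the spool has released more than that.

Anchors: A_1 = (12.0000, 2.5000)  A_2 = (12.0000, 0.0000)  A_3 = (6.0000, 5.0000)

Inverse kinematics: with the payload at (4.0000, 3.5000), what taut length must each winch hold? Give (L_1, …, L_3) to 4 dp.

L_1 = √((12.0000−4.0000)² + (2.5000−3.5000)²) = 8.0623
L_2 = √((12.0000−4.0000)² + (0.0000−3.5000)²) = 8.7321
L_3 = √((6.0000−4.0000)² + (5.0000−3.5000)²) = 2.5000

(8.0623, 8.7321, 2.5000)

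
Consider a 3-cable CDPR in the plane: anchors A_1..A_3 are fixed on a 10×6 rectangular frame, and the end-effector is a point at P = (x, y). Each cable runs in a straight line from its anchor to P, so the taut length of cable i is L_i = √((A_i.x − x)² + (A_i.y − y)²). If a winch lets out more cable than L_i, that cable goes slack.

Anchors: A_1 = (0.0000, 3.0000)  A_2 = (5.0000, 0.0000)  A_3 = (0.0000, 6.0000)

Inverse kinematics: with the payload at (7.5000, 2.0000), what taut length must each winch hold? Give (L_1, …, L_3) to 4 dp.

(7.5664, 3.2016, 8.5000)

cable 1: Δx=-7.5000, Δy=1.0000; L_1 = √(Δx²+Δy²) = 7.5664
cable 2: Δx=-2.5000, Δy=-2.0000; L_2 = √(Δx²+Δy²) = 3.2016
cable 3: Δx=-7.5000, Δy=4.0000; L_3 = √(Δx²+Δy²) = 8.5000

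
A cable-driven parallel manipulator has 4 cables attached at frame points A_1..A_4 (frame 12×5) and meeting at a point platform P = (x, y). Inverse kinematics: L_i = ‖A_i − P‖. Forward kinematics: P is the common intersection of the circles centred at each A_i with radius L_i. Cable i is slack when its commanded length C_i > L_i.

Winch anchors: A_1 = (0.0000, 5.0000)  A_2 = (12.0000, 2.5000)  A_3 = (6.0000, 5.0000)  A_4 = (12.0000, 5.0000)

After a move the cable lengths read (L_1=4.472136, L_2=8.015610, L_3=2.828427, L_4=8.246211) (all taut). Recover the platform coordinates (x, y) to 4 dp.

expand ‖A_i−P‖²=L_i² and subtract eq 1 (k_i ≔ ‖A_i‖²−L_i²)
k_1 = 0.0000+25.0000−20.0000 = 5.0000
eq1−eq2 → [-24.0000  5.0000]·P = -81.0000
eq1−eq3 → [-12.0000  0.0000]·P = -48.0000
eq1−eq4 → [-24.0000  0.0000]·P = -96.0000
2×2 solve → P = (4.0000, 3.0000)
check cable 4: ‖A_4−P‖² = 68.0000 ≈ L_4² = 68.0000 ✓

(4.0000, 3.0000)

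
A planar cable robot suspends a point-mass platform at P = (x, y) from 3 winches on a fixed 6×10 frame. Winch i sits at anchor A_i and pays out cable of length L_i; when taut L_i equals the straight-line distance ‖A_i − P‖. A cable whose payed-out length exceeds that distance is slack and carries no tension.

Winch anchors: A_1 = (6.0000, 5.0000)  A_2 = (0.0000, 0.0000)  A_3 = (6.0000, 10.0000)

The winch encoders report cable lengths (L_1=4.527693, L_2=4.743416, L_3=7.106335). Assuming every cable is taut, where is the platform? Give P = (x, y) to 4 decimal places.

each cable: (A_i−P)·(A_i−P) = L_i²; let c_i = ‖A_i‖²−L_i²
c_1 = 36.0000+25.0000−20.5000 = 40.5000
row 1: 12.0000x + 10.0000y = 63.0000  (c_2=-22.5000)
row 2: 0.0000x − 10.0000y = -45.0000  (c_3=85.5000)
Cramer on rows 1–2 → x = 1.5000, y = 4.5000

(1.5000, 4.5000)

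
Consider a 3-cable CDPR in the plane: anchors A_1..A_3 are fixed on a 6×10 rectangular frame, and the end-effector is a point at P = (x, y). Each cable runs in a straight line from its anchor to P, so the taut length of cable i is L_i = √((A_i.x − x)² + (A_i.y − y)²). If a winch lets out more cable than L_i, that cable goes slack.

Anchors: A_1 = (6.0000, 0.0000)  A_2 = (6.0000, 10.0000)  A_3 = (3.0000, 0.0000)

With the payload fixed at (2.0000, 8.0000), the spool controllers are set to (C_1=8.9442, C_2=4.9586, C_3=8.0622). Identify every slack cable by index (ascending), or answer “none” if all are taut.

cable 1: √((4.0000)²+(-8.0000)²)=8.9443, C_1=8.9442: taut
cable 2: √((4.0000)²+(2.0000)²)=4.4721, C_2=4.9586: slack
cable 3: √((1.0000)²+(-8.0000)²)=8.0623, C_3=8.0622: taut

2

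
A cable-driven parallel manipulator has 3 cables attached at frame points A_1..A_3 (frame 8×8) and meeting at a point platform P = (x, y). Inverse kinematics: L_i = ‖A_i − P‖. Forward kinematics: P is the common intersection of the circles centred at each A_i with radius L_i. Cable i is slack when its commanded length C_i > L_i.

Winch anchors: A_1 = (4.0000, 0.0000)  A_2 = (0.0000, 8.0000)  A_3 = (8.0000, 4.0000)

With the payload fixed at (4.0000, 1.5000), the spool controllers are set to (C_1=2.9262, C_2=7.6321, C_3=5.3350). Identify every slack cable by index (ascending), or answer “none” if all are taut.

1, 3

cable 1: L_1 = ‖A_1−P‖ = 1.5000;  C_1 = 2.9262 → slack
cable 2: L_2 = ‖A_2−P‖ = 7.6322;  C_2 = 7.6321 → taut
cable 3: L_3 = ‖A_3−P‖ = 4.7170;  C_3 = 5.3350 → slack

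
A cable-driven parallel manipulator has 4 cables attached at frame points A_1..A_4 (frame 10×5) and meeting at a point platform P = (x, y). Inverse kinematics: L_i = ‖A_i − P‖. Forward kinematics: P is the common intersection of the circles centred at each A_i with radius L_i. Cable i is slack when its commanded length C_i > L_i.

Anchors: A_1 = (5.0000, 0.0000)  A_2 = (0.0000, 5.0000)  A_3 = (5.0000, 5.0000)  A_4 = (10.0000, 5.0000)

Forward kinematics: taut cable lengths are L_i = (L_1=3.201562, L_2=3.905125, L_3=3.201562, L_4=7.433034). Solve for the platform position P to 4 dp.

each cable: (A_i−P)·(A_i−P) = L_i²; let c_i = ‖A_i‖²−L_i²
c_1 = 25.0000+0.0000−10.2500 = 14.7500
row 1: 10.0000x − 10.0000y = 5.0000  (c_2=9.7500)
row 2: 0.0000x − 10.0000y = -25.0000  (c_3=39.7500)
row 3: -10.0000x − 10.0000y = -55.0000  (c_4=69.7500)
Cramer on rows 1–2 → x = 3.0000, y = 2.5000
check cable 4: ‖A_4−P‖² = 55.2500 ≈ L_4² = 55.2500 ✓

(3.0000, 2.5000)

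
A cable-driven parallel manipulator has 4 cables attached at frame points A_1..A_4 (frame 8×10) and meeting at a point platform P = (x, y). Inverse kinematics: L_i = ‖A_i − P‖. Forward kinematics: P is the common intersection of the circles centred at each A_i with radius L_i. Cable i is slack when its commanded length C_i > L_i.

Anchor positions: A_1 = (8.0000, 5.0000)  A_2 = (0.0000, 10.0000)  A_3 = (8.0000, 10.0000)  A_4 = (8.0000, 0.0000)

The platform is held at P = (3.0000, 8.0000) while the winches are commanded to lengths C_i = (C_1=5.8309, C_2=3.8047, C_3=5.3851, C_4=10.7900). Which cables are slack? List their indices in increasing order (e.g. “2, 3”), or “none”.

2, 4

cable 1: √((5.0000)²+(-3.0000)²)=5.8310, C_1=5.8309: taut
cable 2: √((-3.0000)²+(2.0000)²)=3.6056, C_2=3.8047: slack
cable 3: √((5.0000)²+(2.0000)²)=5.3852, C_3=5.3851: taut
cable 4: √((5.0000)²+(-8.0000)²)=9.4340, C_4=10.7900: slack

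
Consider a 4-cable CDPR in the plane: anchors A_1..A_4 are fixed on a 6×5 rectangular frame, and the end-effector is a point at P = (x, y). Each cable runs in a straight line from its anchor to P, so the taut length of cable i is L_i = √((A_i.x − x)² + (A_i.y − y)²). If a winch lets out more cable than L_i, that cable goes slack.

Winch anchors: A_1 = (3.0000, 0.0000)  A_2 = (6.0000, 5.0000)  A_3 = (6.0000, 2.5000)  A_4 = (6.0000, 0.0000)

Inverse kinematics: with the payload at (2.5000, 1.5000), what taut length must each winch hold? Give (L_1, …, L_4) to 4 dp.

L_1: Δ = A_1−P = (0.5000, -1.5000) → ‖Δ‖ = √2.5000 = 1.5811
L_2: Δ = A_2−P = (3.5000, 3.5000) → ‖Δ‖ = √24.5000 = 4.9497
L_3: Δ = A_3−P = (3.5000, 1.0000) → ‖Δ‖ = √13.2500 = 3.6401
L_4: Δ = A_4−P = (3.5000, -1.5000) → ‖Δ‖ = √14.5000 = 3.8079

(1.5811, 4.9497, 3.6401, 3.8079)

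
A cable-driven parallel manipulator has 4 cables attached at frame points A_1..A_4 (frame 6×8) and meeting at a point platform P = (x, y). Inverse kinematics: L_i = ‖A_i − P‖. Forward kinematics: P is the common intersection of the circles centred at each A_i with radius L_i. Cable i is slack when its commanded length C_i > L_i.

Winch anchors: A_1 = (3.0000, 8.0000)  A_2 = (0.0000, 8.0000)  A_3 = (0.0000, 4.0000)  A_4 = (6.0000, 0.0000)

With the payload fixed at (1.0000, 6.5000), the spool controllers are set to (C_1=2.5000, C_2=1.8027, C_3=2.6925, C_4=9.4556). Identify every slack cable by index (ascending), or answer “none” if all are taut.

cable 1: L_1 = ‖A_1−P‖ = 2.5000;  C_1 = 2.5000 → taut
cable 2: L_2 = ‖A_2−P‖ = 1.8028;  C_2 = 1.8027 → taut
cable 3: L_3 = ‖A_3−P‖ = 2.6926;  C_3 = 2.6925 → taut
cable 4: L_4 = ‖A_4−P‖ = 8.2006;  C_4 = 9.4556 → slack

4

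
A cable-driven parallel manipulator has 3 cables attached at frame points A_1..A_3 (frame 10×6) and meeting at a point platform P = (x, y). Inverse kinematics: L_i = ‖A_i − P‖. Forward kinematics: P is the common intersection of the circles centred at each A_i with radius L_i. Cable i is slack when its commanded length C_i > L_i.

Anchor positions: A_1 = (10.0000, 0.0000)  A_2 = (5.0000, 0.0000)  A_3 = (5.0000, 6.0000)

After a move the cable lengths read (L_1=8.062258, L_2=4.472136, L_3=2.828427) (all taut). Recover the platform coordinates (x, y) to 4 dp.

(3.0000, 4.0000)

circle eqns → linear via eq_j − eq_1; set k_j = A_j·A_j − L_j²
k_1 = 100.0000+0.0000−65.0000 = 35.0000
10.0000·x + 0.0000·y = k_1−k_2 = 30.0000
10.0000·x − 12.0000·y = k_1−k_3 = -18.0000
solve first two rows → x=3.0000, y=4.0000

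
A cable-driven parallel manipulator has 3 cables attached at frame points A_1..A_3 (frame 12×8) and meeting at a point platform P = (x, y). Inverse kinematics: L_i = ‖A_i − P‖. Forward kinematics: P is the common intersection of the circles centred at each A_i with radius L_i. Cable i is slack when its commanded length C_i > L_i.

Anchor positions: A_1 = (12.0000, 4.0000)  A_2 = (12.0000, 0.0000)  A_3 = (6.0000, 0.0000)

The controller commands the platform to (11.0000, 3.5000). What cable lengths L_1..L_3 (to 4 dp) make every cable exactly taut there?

L_1 = √((12.0000−11.0000)² + (4.0000−3.5000)²) = 1.1180
L_2 = √((12.0000−11.0000)² + (0.0000−3.5000)²) = 3.6401
L_3 = √((6.0000−11.0000)² + (0.0000−3.5000)²) = 6.1033

(1.1180, 3.6401, 6.1033)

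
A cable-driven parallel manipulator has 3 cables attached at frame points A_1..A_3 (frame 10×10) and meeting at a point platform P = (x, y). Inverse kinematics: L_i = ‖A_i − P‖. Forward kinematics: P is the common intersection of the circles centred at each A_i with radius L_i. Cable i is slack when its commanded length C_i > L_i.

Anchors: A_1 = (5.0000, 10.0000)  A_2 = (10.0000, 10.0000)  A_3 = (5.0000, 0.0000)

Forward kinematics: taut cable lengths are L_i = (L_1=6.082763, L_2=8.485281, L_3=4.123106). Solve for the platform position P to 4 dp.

(4.0000, 4.0000)

circle eqns → linear via eq_j − eq_1; set k_j = A_j·A_j − L_j²
k_1 = 25.0000+100.0000−37.0000 = 88.0000
-10.0000·x + 0.0000·y = k_1−k_2 = -40.0000
0.0000·x + 20.0000·y = k_1−k_3 = 80.0000
solve first two rows → x=4.0000, y=4.0000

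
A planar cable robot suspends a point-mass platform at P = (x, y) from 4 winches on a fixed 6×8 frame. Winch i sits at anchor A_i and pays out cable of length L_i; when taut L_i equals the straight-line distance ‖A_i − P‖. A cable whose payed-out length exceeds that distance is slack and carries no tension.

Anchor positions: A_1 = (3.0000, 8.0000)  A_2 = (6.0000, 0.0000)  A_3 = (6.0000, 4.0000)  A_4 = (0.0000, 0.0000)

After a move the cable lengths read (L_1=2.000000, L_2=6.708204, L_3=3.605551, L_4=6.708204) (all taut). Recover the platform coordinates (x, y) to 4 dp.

(3.0000, 6.0000)

expand ‖A_i−P‖²=L_i² and subtract eq 1 (c_i ≔ ‖A_i‖²−L_i²)
c_1 = 9.0000+64.0000−4.0000 = 69.0000
eq1−eq2 → [-6.0000  16.0000]·P = 78.0000
eq1−eq3 → [-6.0000  8.0000]·P = 30.0000
eq1−eq4 → [6.0000  16.0000]·P = 114.0000
2×2 solve → P = (3.0000, 6.0000)
check cable 4: ‖A_4−P‖² = 45.0000 ≈ L_4² = 45.0000 ✓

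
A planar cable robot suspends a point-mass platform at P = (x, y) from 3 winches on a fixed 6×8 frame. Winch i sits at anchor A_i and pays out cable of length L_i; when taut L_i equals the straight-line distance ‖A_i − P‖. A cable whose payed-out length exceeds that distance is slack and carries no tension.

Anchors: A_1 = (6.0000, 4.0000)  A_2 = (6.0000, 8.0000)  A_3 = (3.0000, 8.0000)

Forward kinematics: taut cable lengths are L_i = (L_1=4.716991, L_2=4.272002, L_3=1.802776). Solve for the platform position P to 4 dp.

circle eqns → linear via eq_j − eq_1; set k_j = A_j·A_j − L_j²
k_1 = 36.0000+16.0000−22.2500 = 29.7500
0.0000·x − 8.0000·y = k_1−k_2 = -52.0000
6.0000·x − 8.0000·y = k_1−k_3 = -40.0000
solve first two rows → x=2.0000, y=6.5000

(2.0000, 6.5000)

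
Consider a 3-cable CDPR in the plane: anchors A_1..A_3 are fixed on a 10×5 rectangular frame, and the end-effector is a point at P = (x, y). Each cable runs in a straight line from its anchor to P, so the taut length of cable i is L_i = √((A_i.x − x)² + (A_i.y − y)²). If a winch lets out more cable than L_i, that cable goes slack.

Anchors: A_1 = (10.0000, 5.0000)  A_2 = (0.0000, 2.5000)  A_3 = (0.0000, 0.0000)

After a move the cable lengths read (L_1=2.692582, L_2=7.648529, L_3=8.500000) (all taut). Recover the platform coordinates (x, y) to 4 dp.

circle eqns → linear via eq_j − eq_1; set c_j = A_j·A_j − L_j²
c_1 = 100.0000+25.0000−7.2500 = 117.7500
20.0000·x + 5.0000·y = c_1−c_2 = 170.0000
20.0000·x + 10.0000·y = c_1−c_3 = 190.0000
solve first two rows → x=7.5000, y=4.0000

(7.5000, 4.0000)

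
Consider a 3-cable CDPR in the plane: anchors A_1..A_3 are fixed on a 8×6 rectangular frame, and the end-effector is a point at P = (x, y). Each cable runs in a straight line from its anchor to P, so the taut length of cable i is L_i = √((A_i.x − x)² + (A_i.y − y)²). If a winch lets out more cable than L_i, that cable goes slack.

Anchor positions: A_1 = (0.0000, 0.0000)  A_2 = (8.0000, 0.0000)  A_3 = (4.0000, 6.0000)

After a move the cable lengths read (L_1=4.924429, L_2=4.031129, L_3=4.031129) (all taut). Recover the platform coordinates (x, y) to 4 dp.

(4.5000, 2.0000)

expand ‖A_i−P‖²=L_i² and subtract eq 1 (c_i ≔ ‖A_i‖²−L_i²)
c_1 = 0.0000+0.0000−24.2500 = -24.2500
eq1−eq2 → [-16.0000  0.0000]·P = -72.0000
eq1−eq3 → [-8.0000  -12.0000]·P = -60.0000
2×2 solve → P = (4.5000, 2.0000)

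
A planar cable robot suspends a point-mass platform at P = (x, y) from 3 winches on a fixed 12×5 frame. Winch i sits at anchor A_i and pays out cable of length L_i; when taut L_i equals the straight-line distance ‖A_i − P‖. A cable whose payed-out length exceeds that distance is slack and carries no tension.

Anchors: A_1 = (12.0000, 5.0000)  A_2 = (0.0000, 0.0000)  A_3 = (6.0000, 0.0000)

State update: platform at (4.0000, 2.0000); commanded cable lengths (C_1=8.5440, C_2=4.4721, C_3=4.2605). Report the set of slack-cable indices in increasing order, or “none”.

i=1: geometric 8.5440 vs commanded 8.5440 ⇒ taut
i=2: geometric 4.4721 vs commanded 4.4721 ⇒ taut
i=3: geometric 2.8284 vs commanded 4.2605 ⇒ slack

3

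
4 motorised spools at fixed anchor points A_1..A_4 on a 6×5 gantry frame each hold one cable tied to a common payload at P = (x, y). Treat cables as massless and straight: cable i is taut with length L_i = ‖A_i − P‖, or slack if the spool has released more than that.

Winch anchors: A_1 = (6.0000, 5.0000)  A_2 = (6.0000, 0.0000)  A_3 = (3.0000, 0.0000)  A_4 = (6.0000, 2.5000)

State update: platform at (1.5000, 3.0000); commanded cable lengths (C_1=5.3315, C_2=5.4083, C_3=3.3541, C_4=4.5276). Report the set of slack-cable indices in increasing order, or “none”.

cable 1: √((4.5000)²+(2.0000)²)=4.9244, C_1=5.3315: slack
cable 2: √((4.5000)²+(-3.0000)²)=5.4083, C_2=5.4083: taut
cable 3: √((1.5000)²+(-3.0000)²)=3.3541, C_3=3.3541: taut
cable 4: √((4.5000)²+(-0.5000)²)=4.5277, C_4=4.5276: taut

1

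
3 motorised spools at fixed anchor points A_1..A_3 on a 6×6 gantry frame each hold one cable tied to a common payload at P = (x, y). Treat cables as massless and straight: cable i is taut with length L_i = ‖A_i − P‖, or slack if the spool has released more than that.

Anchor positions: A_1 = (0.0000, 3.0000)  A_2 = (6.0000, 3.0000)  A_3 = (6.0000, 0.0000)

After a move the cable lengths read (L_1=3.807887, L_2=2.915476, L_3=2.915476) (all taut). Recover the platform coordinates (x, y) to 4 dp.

expand ‖A_i−P‖²=L_i² and subtract eq 1 (k_i ≔ ‖A_i‖²−L_i²)
k_1 = 0.0000+9.0000−14.5000 = -5.5000
eq1−eq2 → [-12.0000  0.0000]·P = -42.0000
eq1−eq3 → [-12.0000  6.0000]·P = -33.0000
2×2 solve → P = (3.5000, 1.5000)

(3.5000, 1.5000)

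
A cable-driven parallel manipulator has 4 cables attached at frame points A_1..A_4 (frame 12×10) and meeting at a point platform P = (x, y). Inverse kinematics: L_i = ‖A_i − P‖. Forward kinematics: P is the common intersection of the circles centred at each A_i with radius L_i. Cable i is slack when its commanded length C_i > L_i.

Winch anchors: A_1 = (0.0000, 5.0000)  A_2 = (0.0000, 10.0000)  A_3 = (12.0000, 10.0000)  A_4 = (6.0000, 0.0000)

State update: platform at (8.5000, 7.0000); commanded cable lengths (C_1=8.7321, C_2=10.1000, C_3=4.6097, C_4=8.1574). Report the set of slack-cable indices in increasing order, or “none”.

cable 1: L_1 = ‖A_1−P‖ = 8.7321;  C_1 = 8.7321 → taut
cable 2: L_2 = ‖A_2−P‖ = 9.0139;  C_2 = 10.1000 → slack
cable 3: L_3 = ‖A_3−P‖ = 4.6098;  C_3 = 4.6097 → taut
cable 4: L_4 = ‖A_4−P‖ = 7.4330;  C_4 = 8.1574 → slack

2, 4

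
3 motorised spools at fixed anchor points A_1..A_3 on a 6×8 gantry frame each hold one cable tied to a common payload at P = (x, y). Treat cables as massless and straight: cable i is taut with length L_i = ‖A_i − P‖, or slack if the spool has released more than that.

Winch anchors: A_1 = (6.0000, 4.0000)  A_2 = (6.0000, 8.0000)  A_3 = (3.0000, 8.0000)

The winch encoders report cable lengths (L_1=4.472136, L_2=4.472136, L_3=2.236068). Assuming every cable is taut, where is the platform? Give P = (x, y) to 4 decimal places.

expand ‖A_i−P‖²=L_i² and subtract eq 1 (c_i ≔ ‖A_i‖²−L_i²)
c_1 = 36.0000+16.0000−20.0000 = 32.0000
eq1−eq2 → [0.0000  -8.0000]·P = -48.0000
eq1−eq3 → [6.0000  -8.0000]·P = -36.0000
2×2 solve → P = (2.0000, 6.0000)

(2.0000, 6.0000)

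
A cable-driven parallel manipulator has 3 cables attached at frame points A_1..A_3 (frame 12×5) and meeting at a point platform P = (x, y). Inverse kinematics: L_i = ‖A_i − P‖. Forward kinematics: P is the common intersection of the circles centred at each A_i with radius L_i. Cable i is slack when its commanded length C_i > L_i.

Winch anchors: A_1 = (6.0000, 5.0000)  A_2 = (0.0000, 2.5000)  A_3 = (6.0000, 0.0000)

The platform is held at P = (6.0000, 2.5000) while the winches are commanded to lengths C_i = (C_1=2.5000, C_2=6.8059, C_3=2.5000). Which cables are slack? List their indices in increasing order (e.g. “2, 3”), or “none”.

2

cable 1: √((0.0000)²+(2.5000)²)=2.5000, C_1=2.5000: taut
cable 2: √((-6.0000)²+(0.0000)²)=6.0000, C_2=6.8059: slack
cable 3: √((0.0000)²+(-2.5000)²)=2.5000, C_3=2.5000: taut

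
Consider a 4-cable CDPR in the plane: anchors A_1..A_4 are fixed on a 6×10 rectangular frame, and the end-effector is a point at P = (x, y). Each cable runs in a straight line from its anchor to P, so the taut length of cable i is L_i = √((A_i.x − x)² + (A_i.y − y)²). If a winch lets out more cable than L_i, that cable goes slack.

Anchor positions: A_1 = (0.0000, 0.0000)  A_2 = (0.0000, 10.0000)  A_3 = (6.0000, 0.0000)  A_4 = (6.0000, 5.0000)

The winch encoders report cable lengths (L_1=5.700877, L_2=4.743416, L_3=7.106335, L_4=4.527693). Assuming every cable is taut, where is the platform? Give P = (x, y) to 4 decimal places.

(1.5000, 5.5000)

circle eqns → linear via eq_j − eq_1; set k_j = A_j·A_j − L_j²
k_1 = 0.0000+0.0000−32.5000 = -32.5000
0.0000·x − 20.0000·y = k_1−k_2 = -110.0000
-12.0000·x + 0.0000·y = k_1−k_3 = -18.0000
-12.0000·x − 10.0000·y = k_1−k_4 = -73.0000
solve first two rows → x=1.5000, y=5.5000
check cable 4: ‖A_4−P‖² = 20.5000 ≈ L_4² = 20.5000 ✓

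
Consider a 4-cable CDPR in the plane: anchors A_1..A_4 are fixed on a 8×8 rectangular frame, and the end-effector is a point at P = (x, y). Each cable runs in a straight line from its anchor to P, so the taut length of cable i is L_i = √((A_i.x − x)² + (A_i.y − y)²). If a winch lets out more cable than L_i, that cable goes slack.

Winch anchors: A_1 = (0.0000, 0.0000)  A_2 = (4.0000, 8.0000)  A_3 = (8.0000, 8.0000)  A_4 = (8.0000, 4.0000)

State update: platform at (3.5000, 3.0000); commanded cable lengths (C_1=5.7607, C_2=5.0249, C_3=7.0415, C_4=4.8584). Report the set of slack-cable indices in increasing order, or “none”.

1, 3, 4

cable 1: √((-3.5000)²+(-3.0000)²)=4.6098, C_1=5.7607: slack
cable 2: √((0.5000)²+(5.0000)²)=5.0249, C_2=5.0249: taut
cable 3: √((4.5000)²+(5.0000)²)=6.7268, C_3=7.0415: slack
cable 4: √((4.5000)²+(1.0000)²)=4.6098, C_4=4.8584: slack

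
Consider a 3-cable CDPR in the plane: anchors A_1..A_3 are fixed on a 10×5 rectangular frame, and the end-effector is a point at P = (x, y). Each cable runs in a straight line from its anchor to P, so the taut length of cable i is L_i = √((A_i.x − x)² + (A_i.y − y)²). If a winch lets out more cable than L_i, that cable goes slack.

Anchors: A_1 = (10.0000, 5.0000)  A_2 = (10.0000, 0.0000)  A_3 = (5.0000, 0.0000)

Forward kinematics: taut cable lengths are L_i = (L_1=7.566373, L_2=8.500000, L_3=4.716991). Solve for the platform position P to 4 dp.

expand ‖A_i−P‖²=L_i² and subtract eq 1 (k_i ≔ ‖A_i‖²−L_i²)
k_1 = 100.0000+25.0000−57.2500 = 67.7500
eq1−eq2 → [0.0000  10.0000]·P = 40.0000
eq1−eq3 → [10.0000  10.0000]·P = 65.0000
2×2 solve → P = (2.5000, 4.0000)

(2.5000, 4.0000)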